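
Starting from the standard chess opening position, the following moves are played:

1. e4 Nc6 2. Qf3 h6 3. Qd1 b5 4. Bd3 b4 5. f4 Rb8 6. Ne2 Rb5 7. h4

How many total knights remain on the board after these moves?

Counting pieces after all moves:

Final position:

  a b c d e f g h
  ─────────────────
8│· · ♝ ♛ ♚ ♝ ♞ ♜│8
7│♟ · ♟ ♟ ♟ ♟ ♟ ·│7
6│· · ♞ · · · · ♟│6
5│· ♜ · · · · · ·│5
4│· ♟ · · ♙ ♙ · ♙│4
3│· · · ♗ · · · ·│3
2│♙ ♙ ♙ ♙ ♘ · ♙ ·│2
1│♖ ♘ ♗ ♕ ♔ · · ♖│1
  ─────────────────
  a b c d e f g h


4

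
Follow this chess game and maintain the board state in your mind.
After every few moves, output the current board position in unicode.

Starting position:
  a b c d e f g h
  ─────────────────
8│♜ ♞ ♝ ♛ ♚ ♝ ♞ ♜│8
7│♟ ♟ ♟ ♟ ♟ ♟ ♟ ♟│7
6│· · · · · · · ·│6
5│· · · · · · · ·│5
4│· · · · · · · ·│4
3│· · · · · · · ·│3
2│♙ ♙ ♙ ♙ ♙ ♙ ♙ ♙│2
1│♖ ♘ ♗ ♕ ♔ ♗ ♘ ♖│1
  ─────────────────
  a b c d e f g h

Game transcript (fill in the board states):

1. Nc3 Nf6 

  a b c d e f g h
  ─────────────────
8│♜ ♞ ♝ ♛ ♚ ♝ · ♜│8
7│♟ ♟ ♟ ♟ ♟ ♟ ♟ ♟│7
6│· · · · · ♞ · ·│6
5│· · · · · · · ·│5
4│· · · · · · · ·│4
3│· · ♘ · · · · ·│3
2│♙ ♙ ♙ ♙ ♙ ♙ ♙ ♙│2
1│♖ · ♗ ♕ ♔ ♗ ♘ ♖│1
  ─────────────────
  a b c d e f g h

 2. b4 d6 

  a b c d e f g h
  ─────────────────
8│♜ ♞ ♝ ♛ ♚ ♝ · ♜│8
7│♟ ♟ ♟ · ♟ ♟ ♟ ♟│7
6│· · · ♟ · ♞ · ·│6
5│· · · · · · · ·│5
4│· ♙ · · · · · ·│4
3│· · ♘ · · · · ·│3
2│♙ · ♙ ♙ ♙ ♙ ♙ ♙│2
1│♖ · ♗ ♕ ♔ ♗ ♘ ♖│1
  ─────────────────
  a b c d e f g h

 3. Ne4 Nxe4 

  a b c d e f g h
  ─────────────────
8│♜ ♞ ♝ ♛ ♚ ♝ · ♜│8
7│♟ ♟ ♟ · ♟ ♟ ♟ ♟│7
6│· · · ♟ · · · ·│6
5│· · · · · · · ·│5
4│· ♙ · · ♞ · · ·│4
3│· · · · · · · ·│3
2│♙ · ♙ ♙ ♙ ♙ ♙ ♙│2
1│♖ · ♗ ♕ ♔ ♗ ♘ ♖│1
  ─────────────────
  a b c d e f g h

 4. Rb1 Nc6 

  a b c d e f g h
  ─────────────────
8│♜ · ♝ ♛ ♚ ♝ · ♜│8
7│♟ ♟ ♟ · ♟ ♟ ♟ ♟│7
6│· · ♞ ♟ · · · ·│6
5│· · · · · · · ·│5
4│· ♙ · · ♞ · · ·│4
3│· · · · · · · ·│3
2│♙ · ♙ ♙ ♙ ♙ ♙ ♙│2
1│· ♖ ♗ ♕ ♔ ♗ ♘ ♖│1
  ─────────────────
  a b c d e f g h



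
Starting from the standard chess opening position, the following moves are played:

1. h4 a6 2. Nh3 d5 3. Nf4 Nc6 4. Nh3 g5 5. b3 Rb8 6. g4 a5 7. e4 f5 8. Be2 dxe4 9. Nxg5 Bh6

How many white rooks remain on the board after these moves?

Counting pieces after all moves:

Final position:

  a b c d e f g h
  ─────────────────
8│· ♜ ♝ ♛ ♚ · ♞ ♜│8
7│· ♟ ♟ · ♟ · · ♟│7
6│· · ♞ · · · · ♝│6
5│♟ · · · · ♟ ♘ ·│5
4│· · · · ♟ · ♙ ♙│4
3│· ♙ · · · · · ·│3
2│♙ · ♙ ♙ ♗ ♙ · ·│2
1│♖ ♘ ♗ ♕ ♔ · · ♖│1
  ─────────────────
  a b c d e f g h


2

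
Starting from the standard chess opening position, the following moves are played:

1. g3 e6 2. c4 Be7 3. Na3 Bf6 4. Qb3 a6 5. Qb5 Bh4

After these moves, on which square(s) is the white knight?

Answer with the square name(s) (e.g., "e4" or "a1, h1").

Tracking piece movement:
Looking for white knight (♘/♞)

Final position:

  a b c d e f g h
  ─────────────────
8│♜ ♞ ♝ ♛ ♚ · ♞ ♜│8
7│· ♟ ♟ ♟ · ♟ ♟ ♟│7
6│♟ · · · ♟ · · ·│6
5│· ♕ · · · · · ·│5
4│· · ♙ · · · · ♝│4
3│♘ · · · · · ♙ ·│3
2│♙ ♙ · ♙ ♙ ♙ · ♙│2
1│♖ · ♗ · ♔ ♗ ♘ ♖│1
  ─────────────────
  a b c d e f g h


a3, g1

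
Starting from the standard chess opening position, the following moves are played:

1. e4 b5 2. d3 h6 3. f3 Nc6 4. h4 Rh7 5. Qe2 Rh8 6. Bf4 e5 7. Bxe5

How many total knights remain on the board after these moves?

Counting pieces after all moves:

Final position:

  a b c d e f g h
  ─────────────────
8│♜ · ♝ ♛ ♚ ♝ ♞ ♜│8
7│♟ · ♟ ♟ · ♟ ♟ ·│7
6│· · ♞ · · · · ♟│6
5│· ♟ · · ♗ · · ·│5
4│· · · · ♙ · · ♙│4
3│· · · ♙ · ♙ · ·│3
2│♙ ♙ ♙ · ♕ · ♙ ·│2
1│♖ ♘ · · ♔ ♗ ♘ ♖│1
  ─────────────────
  a b c d e f g h


4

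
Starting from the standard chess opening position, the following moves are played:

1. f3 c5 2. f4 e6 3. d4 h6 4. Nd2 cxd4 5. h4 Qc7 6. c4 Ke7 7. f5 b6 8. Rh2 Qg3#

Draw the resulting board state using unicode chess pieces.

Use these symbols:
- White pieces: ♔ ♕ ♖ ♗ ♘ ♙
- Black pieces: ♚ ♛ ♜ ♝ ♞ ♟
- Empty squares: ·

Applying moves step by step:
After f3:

♜ ♞ ♝ ♛ ♚ ♝ ♞ ♜
♟ ♟ ♟ ♟ ♟ ♟ ♟ ♟
· · · · · · · ·
· · · · · · · ·
· · · · · · · ·
· · · · · ♙ · ·
♙ ♙ ♙ ♙ ♙ · ♙ ♙
♖ ♘ ♗ ♕ ♔ ♗ ♘ ♖


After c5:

♜ ♞ ♝ ♛ ♚ ♝ ♞ ♜
♟ ♟ · ♟ ♟ ♟ ♟ ♟
· · · · · · · ·
· · ♟ · · · · ·
· · · · · · · ·
· · · · · ♙ · ·
♙ ♙ ♙ ♙ ♙ · ♙ ♙
♖ ♘ ♗ ♕ ♔ ♗ ♘ ♖


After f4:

♜ ♞ ♝ ♛ ♚ ♝ ♞ ♜
♟ ♟ · ♟ ♟ ♟ ♟ ♟
· · · · · · · ·
· · ♟ · · · · ·
· · · · · ♙ · ·
· · · · · · · ·
♙ ♙ ♙ ♙ ♙ · ♙ ♙
♖ ♘ ♗ ♕ ♔ ♗ ♘ ♖


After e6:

♜ ♞ ♝ ♛ ♚ ♝ ♞ ♜
♟ ♟ · ♟ · ♟ ♟ ♟
· · · · ♟ · · ·
· · ♟ · · · · ·
· · · · · ♙ · ·
· · · · · · · ·
♙ ♙ ♙ ♙ ♙ · ♙ ♙
♖ ♘ ♗ ♕ ♔ ♗ ♘ ♖


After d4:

♜ ♞ ♝ ♛ ♚ ♝ ♞ ♜
♟ ♟ · ♟ · ♟ ♟ ♟
· · · · ♟ · · ·
· · ♟ · · · · ·
· · · ♙ · ♙ · ·
· · · · · · · ·
♙ ♙ ♙ · ♙ · ♙ ♙
♖ ♘ ♗ ♕ ♔ ♗ ♘ ♖


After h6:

♜ ♞ ♝ ♛ ♚ ♝ ♞ ♜
♟ ♟ · ♟ · ♟ ♟ ·
· · · · ♟ · · ♟
· · ♟ · · · · ·
· · · ♙ · ♙ · ·
· · · · · · · ·
♙ ♙ ♙ · ♙ · ♙ ♙
♖ ♘ ♗ ♕ ♔ ♗ ♘ ♖


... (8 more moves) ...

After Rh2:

♜ ♞ ♝ · · ♝ ♞ ♜
♟ · ♛ ♟ ♚ ♟ ♟ ·
· ♟ · · ♟ · · ♟
· · · · · ♙ · ·
· · ♙ ♟ · · · ♙
· · · · · · · ·
♙ ♙ · ♘ ♙ · ♙ ♖
♖ · ♗ ♕ ♔ ♗ ♘ ·


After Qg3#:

♜ ♞ ♝ · · ♝ ♞ ♜
♟ · · ♟ ♚ ♟ ♟ ·
· ♟ · · ♟ · · ♟
· · · · · ♙ · ·
· · ♙ ♟ · · · ♙
· · · · · · ♛ ·
♙ ♙ · ♘ ♙ · ♙ ♖
♖ · ♗ ♕ ♔ ♗ ♘ ·



  a b c d e f g h
  ─────────────────
8│♜ ♞ ♝ · · ♝ ♞ ♜│8
7│♟ · · ♟ ♚ ♟ ♟ ·│7
6│· ♟ · · ♟ · · ♟│6
5│· · · · · ♙ · ·│5
4│· · ♙ ♟ · · · ♙│4
3│· · · · · · ♛ ·│3
2│♙ ♙ · ♘ ♙ · ♙ ♖│2
1│♖ · ♗ ♕ ♔ ♗ ♘ ·│1
  ─────────────────
  a b c d e f g h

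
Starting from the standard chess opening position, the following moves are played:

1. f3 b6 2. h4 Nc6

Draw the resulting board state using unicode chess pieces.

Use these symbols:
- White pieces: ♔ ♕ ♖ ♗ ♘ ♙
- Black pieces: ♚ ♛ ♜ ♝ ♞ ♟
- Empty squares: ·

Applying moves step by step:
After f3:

♜ ♞ ♝ ♛ ♚ ♝ ♞ ♜
♟ ♟ ♟ ♟ ♟ ♟ ♟ ♟
· · · · · · · ·
· · · · · · · ·
· · · · · · · ·
· · · · · ♙ · ·
♙ ♙ ♙ ♙ ♙ · ♙ ♙
♖ ♘ ♗ ♕ ♔ ♗ ♘ ♖


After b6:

♜ ♞ ♝ ♛ ♚ ♝ ♞ ♜
♟ · ♟ ♟ ♟ ♟ ♟ ♟
· ♟ · · · · · ·
· · · · · · · ·
· · · · · · · ·
· · · · · ♙ · ·
♙ ♙ ♙ ♙ ♙ · ♙ ♙
♖ ♘ ♗ ♕ ♔ ♗ ♘ ♖


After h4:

♜ ♞ ♝ ♛ ♚ ♝ ♞ ♜
♟ · ♟ ♟ ♟ ♟ ♟ ♟
· ♟ · · · · · ·
· · · · · · · ·
· · · · · · · ♙
· · · · · ♙ · ·
♙ ♙ ♙ ♙ ♙ · ♙ ·
♖ ♘ ♗ ♕ ♔ ♗ ♘ ♖


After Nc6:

♜ · ♝ ♛ ♚ ♝ ♞ ♜
♟ · ♟ ♟ ♟ ♟ ♟ ♟
· ♟ ♞ · · · · ·
· · · · · · · ·
· · · · · · · ♙
· · · · · ♙ · ·
♙ ♙ ♙ ♙ ♙ · ♙ ·
♖ ♘ ♗ ♕ ♔ ♗ ♘ ♖



  a b c d e f g h
  ─────────────────
8│♜ · ♝ ♛ ♚ ♝ ♞ ♜│8
7│♟ · ♟ ♟ ♟ ♟ ♟ ♟│7
6│· ♟ ♞ · · · · ·│6
5│· · · · · · · ·│5
4│· · · · · · · ♙│4
3│· · · · · ♙ · ·│3
2│♙ ♙ ♙ ♙ ♙ · ♙ ·│2
1│♖ ♘ ♗ ♕ ♔ ♗ ♘ ♖│1
  ─────────────────
  a b c d e f g h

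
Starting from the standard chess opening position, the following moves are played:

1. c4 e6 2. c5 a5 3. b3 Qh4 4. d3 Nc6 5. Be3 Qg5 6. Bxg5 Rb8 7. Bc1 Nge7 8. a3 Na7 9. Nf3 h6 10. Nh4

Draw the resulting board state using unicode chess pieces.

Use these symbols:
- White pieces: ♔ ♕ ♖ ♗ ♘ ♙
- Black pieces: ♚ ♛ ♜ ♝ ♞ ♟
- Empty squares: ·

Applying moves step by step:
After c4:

♜ ♞ ♝ ♛ ♚ ♝ ♞ ♜
♟ ♟ ♟ ♟ ♟ ♟ ♟ ♟
· · · · · · · ·
· · · · · · · ·
· · ♙ · · · · ·
· · · · · · · ·
♙ ♙ · ♙ ♙ ♙ ♙ ♙
♖ ♘ ♗ ♕ ♔ ♗ ♘ ♖


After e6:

♜ ♞ ♝ ♛ ♚ ♝ ♞ ♜
♟ ♟ ♟ ♟ · ♟ ♟ ♟
· · · · ♟ · · ·
· · · · · · · ·
· · ♙ · · · · ·
· · · · · · · ·
♙ ♙ · ♙ ♙ ♙ ♙ ♙
♖ ♘ ♗ ♕ ♔ ♗ ♘ ♖


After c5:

♜ ♞ ♝ ♛ ♚ ♝ ♞ ♜
♟ ♟ ♟ ♟ · ♟ ♟ ♟
· · · · ♟ · · ·
· · ♙ · · · · ·
· · · · · · · ·
· · · · · · · ·
♙ ♙ · ♙ ♙ ♙ ♙ ♙
♖ ♘ ♗ ♕ ♔ ♗ ♘ ♖


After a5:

♜ ♞ ♝ ♛ ♚ ♝ ♞ ♜
· ♟ ♟ ♟ · ♟ ♟ ♟
· · · · ♟ · · ·
♟ · ♙ · · · · ·
· · · · · · · ·
· · · · · · · ·
♙ ♙ · ♙ ♙ ♙ ♙ ♙
♖ ♘ ♗ ♕ ♔ ♗ ♘ ♖


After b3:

♜ ♞ ♝ ♛ ♚ ♝ ♞ ♜
· ♟ ♟ ♟ · ♟ ♟ ♟
· · · · ♟ · · ·
♟ · ♙ · · · · ·
· · · · · · · ·
· ♙ · · · · · ·
♙ · · ♙ ♙ ♙ ♙ ♙
♖ ♘ ♗ ♕ ♔ ♗ ♘ ♖


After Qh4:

♜ ♞ ♝ · ♚ ♝ ♞ ♜
· ♟ ♟ ♟ · ♟ ♟ ♟
· · · · ♟ · · ·
♟ · ♙ · · · · ·
· · · · · · · ♛
· ♙ · · · · · ·
♙ · · ♙ ♙ ♙ ♙ ♙
♖ ♘ ♗ ♕ ♔ ♗ ♘ ♖


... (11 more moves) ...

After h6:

· ♜ ♝ · ♚ ♝ · ♜
♞ ♟ ♟ ♟ ♞ ♟ ♟ ·
· · · · ♟ · · ♟
♟ · ♙ · · · · ·
· · · · · · · ·
♙ ♙ · ♙ · ♘ · ·
· · · · ♙ ♙ ♙ ♙
♖ ♘ ♗ ♕ ♔ ♗ · ♖


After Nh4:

· ♜ ♝ · ♚ ♝ · ♜
♞ ♟ ♟ ♟ ♞ ♟ ♟ ·
· · · · ♟ · · ♟
♟ · ♙ · · · · ·
· · · · · · · ♘
♙ ♙ · ♙ · · · ·
· · · · ♙ ♙ ♙ ♙
♖ ♘ ♗ ♕ ♔ ♗ · ♖



  a b c d e f g h
  ─────────────────
8│· ♜ ♝ · ♚ ♝ · ♜│8
7│♞ ♟ ♟ ♟ ♞ ♟ ♟ ·│7
6│· · · · ♟ · · ♟│6
5│♟ · ♙ · · · · ·│5
4│· · · · · · · ♘│4
3│♙ ♙ · ♙ · · · ·│3
2│· · · · ♙ ♙ ♙ ♙│2
1│♖ ♘ ♗ ♕ ♔ ♗ · ♖│1
  ─────────────────
  a b c d e f g h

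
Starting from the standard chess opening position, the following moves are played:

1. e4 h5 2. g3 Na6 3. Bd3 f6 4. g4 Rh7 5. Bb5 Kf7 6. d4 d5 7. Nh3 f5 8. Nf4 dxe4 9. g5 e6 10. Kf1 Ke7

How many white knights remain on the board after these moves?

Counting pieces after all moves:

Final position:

  a b c d e f g h
  ─────────────────
8│♜ · ♝ ♛ · ♝ ♞ ·│8
7│♟ ♟ ♟ · ♚ · ♟ ♜│7
6│♞ · · · ♟ · · ·│6
5│· ♗ · · · ♟ ♙ ♟│5
4│· · · ♙ ♟ ♘ · ·│4
3│· · · · · · · ·│3
2│♙ ♙ ♙ · · ♙ · ♙│2
1│♖ ♘ ♗ ♕ · ♔ · ♖│1
  ─────────────────
  a b c d e f g h


2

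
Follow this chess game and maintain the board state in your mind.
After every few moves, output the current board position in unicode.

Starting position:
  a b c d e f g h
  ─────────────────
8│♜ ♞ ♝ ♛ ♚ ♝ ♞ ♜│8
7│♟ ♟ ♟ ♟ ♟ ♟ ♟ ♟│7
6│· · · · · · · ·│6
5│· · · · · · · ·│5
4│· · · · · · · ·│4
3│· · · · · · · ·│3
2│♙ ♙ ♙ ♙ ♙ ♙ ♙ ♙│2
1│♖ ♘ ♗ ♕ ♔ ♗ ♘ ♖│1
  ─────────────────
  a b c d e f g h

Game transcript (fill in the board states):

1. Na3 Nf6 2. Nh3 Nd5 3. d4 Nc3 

  a b c d e f g h
  ─────────────────
8│♜ ♞ ♝ ♛ ♚ ♝ · ♜│8
7│♟ ♟ ♟ ♟ ♟ ♟ ♟ ♟│7
6│· · · · · · · ·│6
5│· · · · · · · ·│5
4│· · · ♙ · · · ·│4
3│♘ · ♞ · · · · ♘│3
2│♙ ♙ ♙ · ♙ ♙ ♙ ♙│2
1│♖ · ♗ ♕ ♔ ♗ · ♖│1
  ─────────────────
  a b c d e f g h

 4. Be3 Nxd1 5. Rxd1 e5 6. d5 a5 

  a b c d e f g h
  ─────────────────
8│♜ ♞ ♝ ♛ ♚ ♝ · ♜│8
7│· ♟ ♟ ♟ · ♟ ♟ ♟│7
6│· · · · · · · ·│6
5│♟ · · ♙ ♟ · · ·│5
4│· · · · · · · ·│4
3│♘ · · · ♗ · · ♘│3
2│♙ ♙ ♙ · ♙ ♙ ♙ ♙│2
1│· · · ♖ ♔ ♗ · ♖│1
  ─────────────────
  a b c d e f g h

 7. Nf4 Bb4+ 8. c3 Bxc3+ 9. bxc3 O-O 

  a b c d e f g h
  ─────────────────
8│♜ ♞ ♝ ♛ · ♜ ♚ ·│8
7│· ♟ ♟ ♟ · ♟ ♟ ♟│7
6│· · · · · · · ·│6
5│♟ · · ♙ ♟ · · ·│5
4│· · · · · ♘ · ·│4
3│♘ · ♙ · ♗ · · ·│3
2│♙ · · · ♙ ♙ ♙ ♙│2
1│· · · ♖ ♔ ♗ · ♖│1
  ─────────────────
  a b c d e f g h

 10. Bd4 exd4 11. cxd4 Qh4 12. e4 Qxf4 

  a b c d e f g h
  ─────────────────
8│♜ ♞ ♝ · · ♜ ♚ ·│8
7│· ♟ ♟ ♟ · ♟ ♟ ♟│7
6│· · · · · · · ·│6
5│♟ · · ♙ · · · ·│5
4│· · · ♙ ♙ ♛ · ·│4
3│♘ · · · · · · ·│3
2│♙ · · · · ♙ ♙ ♙│2
1│· · · ♖ ♔ ♗ · ♖│1
  ─────────────────
  a b c d e f g h

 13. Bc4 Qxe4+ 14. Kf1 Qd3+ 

  a b c d e f g h
  ─────────────────
8│♜ ♞ ♝ · · ♜ ♚ ·│8
7│· ♟ ♟ ♟ · ♟ ♟ ♟│7
6│· · · · · · · ·│6
5│♟ · · ♙ · · · ·│5
4│· · ♗ ♙ · · · ·│4
3│♘ · · ♛ · · · ·│3
2│♙ · · · · ♙ ♙ ♙│2
1│· · · ♖ · ♔ · ♖│1
  ─────────────────
  a b c d e f g h


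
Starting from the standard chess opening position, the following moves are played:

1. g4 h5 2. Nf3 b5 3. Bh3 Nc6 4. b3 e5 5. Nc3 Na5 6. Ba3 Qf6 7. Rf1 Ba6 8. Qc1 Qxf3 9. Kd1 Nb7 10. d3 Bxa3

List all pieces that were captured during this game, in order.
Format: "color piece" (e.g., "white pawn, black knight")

Tracking captures:
  Qxf3: captured white knight
  Bxa3: captured white bishop

white knight, white bishop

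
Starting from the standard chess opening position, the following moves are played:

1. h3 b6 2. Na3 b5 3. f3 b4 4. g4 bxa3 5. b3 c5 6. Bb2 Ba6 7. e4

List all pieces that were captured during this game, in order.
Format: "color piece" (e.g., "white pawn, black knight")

Tracking captures:
  bxa3: captured white knight

white knight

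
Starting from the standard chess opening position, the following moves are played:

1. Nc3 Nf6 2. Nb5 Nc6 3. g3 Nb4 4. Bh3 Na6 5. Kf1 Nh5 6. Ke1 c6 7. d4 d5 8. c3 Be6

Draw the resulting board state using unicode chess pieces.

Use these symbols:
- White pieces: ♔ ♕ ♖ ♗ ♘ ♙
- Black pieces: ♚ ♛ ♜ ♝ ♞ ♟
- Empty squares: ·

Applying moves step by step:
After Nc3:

♜ ♞ ♝ ♛ ♚ ♝ ♞ ♜
♟ ♟ ♟ ♟ ♟ ♟ ♟ ♟
· · · · · · · ·
· · · · · · · ·
· · · · · · · ·
· · ♘ · · · · ·
♙ ♙ ♙ ♙ ♙ ♙ ♙ ♙
♖ · ♗ ♕ ♔ ♗ ♘ ♖


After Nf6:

♜ ♞ ♝ ♛ ♚ ♝ · ♜
♟ ♟ ♟ ♟ ♟ ♟ ♟ ♟
· · · · · ♞ · ·
· · · · · · · ·
· · · · · · · ·
· · ♘ · · · · ·
♙ ♙ ♙ ♙ ♙ ♙ ♙ ♙
♖ · ♗ ♕ ♔ ♗ ♘ ♖


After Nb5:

♜ ♞ ♝ ♛ ♚ ♝ · ♜
♟ ♟ ♟ ♟ ♟ ♟ ♟ ♟
· · · · · ♞ · ·
· ♘ · · · · · ·
· · · · · · · ·
· · · · · · · ·
♙ ♙ ♙ ♙ ♙ ♙ ♙ ♙
♖ · ♗ ♕ ♔ ♗ ♘ ♖


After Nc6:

♜ · ♝ ♛ ♚ ♝ · ♜
♟ ♟ ♟ ♟ ♟ ♟ ♟ ♟
· · ♞ · · ♞ · ·
· ♘ · · · · · ·
· · · · · · · ·
· · · · · · · ·
♙ ♙ ♙ ♙ ♙ ♙ ♙ ♙
♖ · ♗ ♕ ♔ ♗ ♘ ♖


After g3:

♜ · ♝ ♛ ♚ ♝ · ♜
♟ ♟ ♟ ♟ ♟ ♟ ♟ ♟
· · ♞ · · ♞ · ·
· ♘ · · · · · ·
· · · · · · · ·
· · · · · · ♙ ·
♙ ♙ ♙ ♙ ♙ ♙ · ♙
♖ · ♗ ♕ ♔ ♗ ♘ ♖


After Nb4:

♜ · ♝ ♛ ♚ ♝ · ♜
♟ ♟ ♟ ♟ ♟ ♟ ♟ ♟
· · · · · ♞ · ·
· ♘ · · · · · ·
· ♞ · · · · · ·
· · · · · · ♙ ·
♙ ♙ ♙ ♙ ♙ ♙ · ♙
♖ · ♗ ♕ ♔ ♗ ♘ ♖


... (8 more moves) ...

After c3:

♜ · ♝ ♛ ♚ ♝ · ♜
♟ ♟ · · ♟ ♟ ♟ ♟
♞ · ♟ · · · · ·
· ♘ · ♟ · · · ♞
· · · ♙ · · · ·
· · ♙ · · · ♙ ♗
♙ ♙ · · ♙ ♙ · ♙
♖ · ♗ ♕ ♔ · ♘ ♖


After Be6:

♜ · · ♛ ♚ ♝ · ♜
♟ ♟ · · ♟ ♟ ♟ ♟
♞ · ♟ · ♝ · · ·
· ♘ · ♟ · · · ♞
· · · ♙ · · · ·
· · ♙ · · · ♙ ♗
♙ ♙ · · ♙ ♙ · ♙
♖ · ♗ ♕ ♔ · ♘ ♖



  a b c d e f g h
  ─────────────────
8│♜ · · ♛ ♚ ♝ · ♜│8
7│♟ ♟ · · ♟ ♟ ♟ ♟│7
6│♞ · ♟ · ♝ · · ·│6
5│· ♘ · ♟ · · · ♞│5
4│· · · ♙ · · · ·│4
3│· · ♙ · · · ♙ ♗│3
2│♙ ♙ · · ♙ ♙ · ♙│2
1│♖ · ♗ ♕ ♔ · ♘ ♖│1
  ─────────────────
  a b c d e f g h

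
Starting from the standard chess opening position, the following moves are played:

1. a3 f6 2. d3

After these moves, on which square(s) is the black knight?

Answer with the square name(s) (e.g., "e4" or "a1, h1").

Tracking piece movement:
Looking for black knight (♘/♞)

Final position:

  a b c d e f g h
  ─────────────────
8│♜ ♞ ♝ ♛ ♚ ♝ ♞ ♜│8
7│♟ ♟ ♟ ♟ ♟ · ♟ ♟│7
6│· · · · · ♟ · ·│6
5│· · · · · · · ·│5
4│· · · · · · · ·│4
3│♙ · · ♙ · · · ·│3
2│· ♙ ♙ · ♙ ♙ ♙ ♙│2
1│♖ ♘ ♗ ♕ ♔ ♗ ♘ ♖│1
  ─────────────────
  a b c d e f g h


b8, g8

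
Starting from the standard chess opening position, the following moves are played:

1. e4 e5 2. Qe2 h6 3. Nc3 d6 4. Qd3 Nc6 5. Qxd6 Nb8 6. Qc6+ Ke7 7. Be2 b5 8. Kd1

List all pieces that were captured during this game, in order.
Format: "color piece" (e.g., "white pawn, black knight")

Tracking captures:
  Qxd6: captured black pawn

black pawn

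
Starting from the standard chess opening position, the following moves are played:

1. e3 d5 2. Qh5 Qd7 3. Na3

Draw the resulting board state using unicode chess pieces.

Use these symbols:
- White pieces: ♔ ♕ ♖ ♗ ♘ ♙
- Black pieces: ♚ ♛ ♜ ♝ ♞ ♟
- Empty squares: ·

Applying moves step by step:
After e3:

♜ ♞ ♝ ♛ ♚ ♝ ♞ ♜
♟ ♟ ♟ ♟ ♟ ♟ ♟ ♟
· · · · · · · ·
· · · · · · · ·
· · · · · · · ·
· · · · ♙ · · ·
♙ ♙ ♙ ♙ · ♙ ♙ ♙
♖ ♘ ♗ ♕ ♔ ♗ ♘ ♖


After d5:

♜ ♞ ♝ ♛ ♚ ♝ ♞ ♜
♟ ♟ ♟ · ♟ ♟ ♟ ♟
· · · · · · · ·
· · · ♟ · · · ·
· · · · · · · ·
· · · · ♙ · · ·
♙ ♙ ♙ ♙ · ♙ ♙ ♙
♖ ♘ ♗ ♕ ♔ ♗ ♘ ♖


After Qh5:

♜ ♞ ♝ ♛ ♚ ♝ ♞ ♜
♟ ♟ ♟ · ♟ ♟ ♟ ♟
· · · · · · · ·
· · · ♟ · · · ♕
· · · · · · · ·
· · · · ♙ · · ·
♙ ♙ ♙ ♙ · ♙ ♙ ♙
♖ ♘ ♗ · ♔ ♗ ♘ ♖


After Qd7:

♜ ♞ ♝ · ♚ ♝ ♞ ♜
♟ ♟ ♟ ♛ ♟ ♟ ♟ ♟
· · · · · · · ·
· · · ♟ · · · ♕
· · · · · · · ·
· · · · ♙ · · ·
♙ ♙ ♙ ♙ · ♙ ♙ ♙
♖ ♘ ♗ · ♔ ♗ ♘ ♖


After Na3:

♜ ♞ ♝ · ♚ ♝ ♞ ♜
♟ ♟ ♟ ♛ ♟ ♟ ♟ ♟
· · · · · · · ·
· · · ♟ · · · ♕
· · · · · · · ·
♘ · · · ♙ · · ·
♙ ♙ ♙ ♙ · ♙ ♙ ♙
♖ · ♗ · ♔ ♗ ♘ ♖



  a b c d e f g h
  ─────────────────
8│♜ ♞ ♝ · ♚ ♝ ♞ ♜│8
7│♟ ♟ ♟ ♛ ♟ ♟ ♟ ♟│7
6│· · · · · · · ·│6
5│· · · ♟ · · · ♕│5
4│· · · · · · · ·│4
3│♘ · · · ♙ · · ·│3
2│♙ ♙ ♙ ♙ · ♙ ♙ ♙│2
1│♖ · ♗ · ♔ ♗ ♘ ♖│1
  ─────────────────
  a b c d e f g h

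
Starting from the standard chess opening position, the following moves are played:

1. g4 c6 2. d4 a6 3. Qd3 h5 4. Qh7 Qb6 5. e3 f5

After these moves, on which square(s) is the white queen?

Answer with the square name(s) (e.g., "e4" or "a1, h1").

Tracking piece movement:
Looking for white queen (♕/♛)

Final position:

  a b c d e f g h
  ─────────────────
8│♜ ♞ ♝ · ♚ ♝ ♞ ♜│8
7│· ♟ · ♟ ♟ · ♟ ♕│7
6│♟ ♛ ♟ · · · · ·│6
5│· · · · · ♟ · ♟│5
4│· · · ♙ · · ♙ ·│4
3│· · · · ♙ · · ·│3
2│♙ ♙ ♙ · · ♙ · ♙│2
1│♖ ♘ ♗ · ♔ ♗ ♘ ♖│1
  ─────────────────
  a b c d e f g h


h7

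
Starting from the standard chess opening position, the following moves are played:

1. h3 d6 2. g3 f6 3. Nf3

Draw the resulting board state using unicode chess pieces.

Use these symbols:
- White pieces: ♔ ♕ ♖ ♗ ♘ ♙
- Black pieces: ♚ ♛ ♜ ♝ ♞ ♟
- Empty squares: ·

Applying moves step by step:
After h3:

♜ ♞ ♝ ♛ ♚ ♝ ♞ ♜
♟ ♟ ♟ ♟ ♟ ♟ ♟ ♟
· · · · · · · ·
· · · · · · · ·
· · · · · · · ·
· · · · · · · ♙
♙ ♙ ♙ ♙ ♙ ♙ ♙ ·
♖ ♘ ♗ ♕ ♔ ♗ ♘ ♖


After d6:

♜ ♞ ♝ ♛ ♚ ♝ ♞ ♜
♟ ♟ ♟ · ♟ ♟ ♟ ♟
· · · ♟ · · · ·
· · · · · · · ·
· · · · · · · ·
· · · · · · · ♙
♙ ♙ ♙ ♙ ♙ ♙ ♙ ·
♖ ♘ ♗ ♕ ♔ ♗ ♘ ♖


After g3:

♜ ♞ ♝ ♛ ♚ ♝ ♞ ♜
♟ ♟ ♟ · ♟ ♟ ♟ ♟
· · · ♟ · · · ·
· · · · · · · ·
· · · · · · · ·
· · · · · · ♙ ♙
♙ ♙ ♙ ♙ ♙ ♙ · ·
♖ ♘ ♗ ♕ ♔ ♗ ♘ ♖


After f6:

♜ ♞ ♝ ♛ ♚ ♝ ♞ ♜
♟ ♟ ♟ · ♟ · ♟ ♟
· · · ♟ · ♟ · ·
· · · · · · · ·
· · · · · · · ·
· · · · · · ♙ ♙
♙ ♙ ♙ ♙ ♙ ♙ · ·
♖ ♘ ♗ ♕ ♔ ♗ ♘ ♖


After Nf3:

♜ ♞ ♝ ♛ ♚ ♝ ♞ ♜
♟ ♟ ♟ · ♟ · ♟ ♟
· · · ♟ · ♟ · ·
· · · · · · · ·
· · · · · · · ·
· · · · · ♘ ♙ ♙
♙ ♙ ♙ ♙ ♙ ♙ · ·
♖ ♘ ♗ ♕ ♔ ♗ · ♖



  a b c d e f g h
  ─────────────────
8│♜ ♞ ♝ ♛ ♚ ♝ ♞ ♜│8
7│♟ ♟ ♟ · ♟ · ♟ ♟│7
6│· · · ♟ · ♟ · ·│6
5│· · · · · · · ·│5
4│· · · · · · · ·│4
3│· · · · · ♘ ♙ ♙│3
2│♙ ♙ ♙ ♙ ♙ ♙ · ·│2
1│♖ ♘ ♗ ♕ ♔ ♗ · ♖│1
  ─────────────────
  a b c d e f g h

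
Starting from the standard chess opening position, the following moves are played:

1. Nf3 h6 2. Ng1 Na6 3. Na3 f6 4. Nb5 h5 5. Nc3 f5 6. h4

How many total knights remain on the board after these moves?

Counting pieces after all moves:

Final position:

  a b c d e f g h
  ─────────────────
8│♜ · ♝ ♛ ♚ ♝ ♞ ♜│8
7│♟ ♟ ♟ ♟ ♟ · ♟ ·│7
6│♞ · · · · · · ·│6
5│· · · · · ♟ · ♟│5
4│· · · · · · · ♙│4
3│· · ♘ · · · · ·│3
2│♙ ♙ ♙ ♙ ♙ ♙ ♙ ·│2
1│♖ · ♗ ♕ ♔ ♗ ♘ ♖│1
  ─────────────────
  a b c d e f g h


4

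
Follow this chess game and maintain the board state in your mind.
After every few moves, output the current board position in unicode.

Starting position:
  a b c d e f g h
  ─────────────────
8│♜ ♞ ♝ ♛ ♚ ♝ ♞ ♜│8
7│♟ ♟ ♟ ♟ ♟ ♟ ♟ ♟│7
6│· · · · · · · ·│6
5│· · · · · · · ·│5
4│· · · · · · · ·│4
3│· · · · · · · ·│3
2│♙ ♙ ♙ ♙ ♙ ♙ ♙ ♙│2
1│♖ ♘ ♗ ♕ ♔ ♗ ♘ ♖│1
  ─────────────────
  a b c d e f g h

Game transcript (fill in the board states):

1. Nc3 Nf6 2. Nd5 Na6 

  a b c d e f g h
  ─────────────────
8│♜ · ♝ ♛ ♚ ♝ · ♜│8
7│♟ ♟ ♟ ♟ ♟ ♟ ♟ ♟│7
6│♞ · · · · ♞ · ·│6
5│· · · ♘ · · · ·│5
4│· · · · · · · ·│4
3│· · · · · · · ·│3
2│♙ ♙ ♙ ♙ ♙ ♙ ♙ ♙│2
1│♖ · ♗ ♕ ♔ ♗ ♘ ♖│1
  ─────────────────
  a b c d e f g h

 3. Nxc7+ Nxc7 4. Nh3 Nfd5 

  a b c d e f g h
  ─────────────────
8│♜ · ♝ ♛ ♚ ♝ · ♜│8
7│♟ ♟ ♞ ♟ ♟ ♟ ♟ ♟│7
6│· · · · · · · ·│6
5│· · · ♞ · · · ·│5
4│· · · · · · · ·│4
3│· · · · · · · ♘│3
2│♙ ♙ ♙ ♙ ♙ ♙ ♙ ♙│2
1│♖ · ♗ ♕ ♔ ♗ · ♖│1
  ─────────────────
  a b c d e f g h

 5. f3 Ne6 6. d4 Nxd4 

  a b c d e f g h
  ─────────────────
8│♜ · ♝ ♛ ♚ ♝ · ♜│8
7│♟ ♟ · ♟ ♟ ♟ ♟ ♟│7
6│· · · · · · · ·│6
5│· · · ♞ · · · ·│5
4│· · · ♞ · · · ·│4
3│· · · · · ♙ · ♘│3
2│♙ ♙ ♙ · ♙ · ♙ ♙│2
1│♖ · ♗ ♕ ♔ ♗ · ♖│1
  ─────────────────
  a b c d e f g h

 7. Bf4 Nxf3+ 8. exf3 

  a b c d e f g h
  ─────────────────
8│♜ · ♝ ♛ ♚ ♝ · ♜│8
7│♟ ♟ · ♟ ♟ ♟ ♟ ♟│7
6│· · · · · · · ·│6
5│· · · ♞ · · · ·│5
4│· · · · · ♗ · ·│4
3│· · · · · ♙ · ♘│3
2│♙ ♙ ♙ · · · ♙ ♙│2
1│♖ · · ♕ ♔ ♗ · ♖│1
  ─────────────────
  a b c d e f g h


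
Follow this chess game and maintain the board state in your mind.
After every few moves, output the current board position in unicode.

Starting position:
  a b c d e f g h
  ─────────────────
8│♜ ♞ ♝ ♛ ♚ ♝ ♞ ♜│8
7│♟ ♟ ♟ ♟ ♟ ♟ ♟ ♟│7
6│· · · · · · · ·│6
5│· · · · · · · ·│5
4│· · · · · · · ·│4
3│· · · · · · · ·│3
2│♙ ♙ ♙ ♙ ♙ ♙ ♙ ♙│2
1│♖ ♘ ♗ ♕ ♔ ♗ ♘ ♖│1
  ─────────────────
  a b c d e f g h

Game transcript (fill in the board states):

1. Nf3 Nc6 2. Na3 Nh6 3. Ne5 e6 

  a b c d e f g h
  ─────────────────
8│♜ · ♝ ♛ ♚ ♝ · ♜│8
7│♟ ♟ ♟ ♟ · ♟ ♟ ♟│7
6│· · ♞ · ♟ · · ♞│6
5│· · · · ♘ · · ·│5
4│· · · · · · · ·│4
3│♘ · · · · · · ·│3
2│♙ ♙ ♙ ♙ ♙ ♙ ♙ ♙│2
1│♖ · ♗ ♕ ♔ ♗ · ♖│1
  ─────────────────
  a b c d e f g h

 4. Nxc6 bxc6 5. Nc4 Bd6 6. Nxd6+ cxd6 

  a b c d e f g h
  ─────────────────
8│♜ · ♝ ♛ ♚ · · ♜│8
7│♟ · · ♟ · ♟ ♟ ♟│7
6│· · ♟ ♟ ♟ · · ♞│6
5│· · · · · · · ·│5
4│· · · · · · · ·│4
3│· · · · · · · ·│3
2│♙ ♙ ♙ ♙ ♙ ♙ ♙ ♙│2
1│♖ · ♗ ♕ ♔ ♗ · ♖│1
  ─────────────────
  a b c d e f g h

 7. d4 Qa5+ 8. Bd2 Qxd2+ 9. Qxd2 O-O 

  a b c d e f g h
  ─────────────────
8│♜ · ♝ · · ♜ ♚ ·│8
7│♟ · · ♟ · ♟ ♟ ♟│7
6│· · ♟ ♟ ♟ · · ♞│6
5│· · · · · · · ·│5
4│· · · ♙ · · · ·│4
3│· · · · · · · ·│3
2│♙ ♙ ♙ ♕ ♙ ♙ ♙ ♙│2
1│♖ · · · ♔ ♗ · ♖│1
  ─────────────────
  a b c d e f g h

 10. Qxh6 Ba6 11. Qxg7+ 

  a b c d e f g h
  ─────────────────
8│♜ · · · · ♜ ♚ ·│8
7│♟ · · ♟ · ♟ ♕ ♟│7
6│♝ · ♟ ♟ ♟ · · ·│6
5│· · · · · · · ·│5
4│· · · ♙ · · · ·│4
3│· · · · · · · ·│3
2│♙ ♙ ♙ · ♙ ♙ ♙ ♙│2
1│♖ · · · ♔ ♗ · ♖│1
  ─────────────────
  a b c d e f g h


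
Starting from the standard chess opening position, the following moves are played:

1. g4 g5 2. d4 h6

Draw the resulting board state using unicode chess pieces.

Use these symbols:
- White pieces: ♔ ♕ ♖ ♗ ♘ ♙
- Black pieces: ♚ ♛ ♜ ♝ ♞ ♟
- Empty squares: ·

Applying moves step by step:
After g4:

♜ ♞ ♝ ♛ ♚ ♝ ♞ ♜
♟ ♟ ♟ ♟ ♟ ♟ ♟ ♟
· · · · · · · ·
· · · · · · · ·
· · · · · · ♙ ·
· · · · · · · ·
♙ ♙ ♙ ♙ ♙ ♙ · ♙
♖ ♘ ♗ ♕ ♔ ♗ ♘ ♖


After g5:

♜ ♞ ♝ ♛ ♚ ♝ ♞ ♜
♟ ♟ ♟ ♟ ♟ ♟ · ♟
· · · · · · · ·
· · · · · · ♟ ·
· · · · · · ♙ ·
· · · · · · · ·
♙ ♙ ♙ ♙ ♙ ♙ · ♙
♖ ♘ ♗ ♕ ♔ ♗ ♘ ♖


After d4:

♜ ♞ ♝ ♛ ♚ ♝ ♞ ♜
♟ ♟ ♟ ♟ ♟ ♟ · ♟
· · · · · · · ·
· · · · · · ♟ ·
· · · ♙ · · ♙ ·
· · · · · · · ·
♙ ♙ ♙ · ♙ ♙ · ♙
♖ ♘ ♗ ♕ ♔ ♗ ♘ ♖


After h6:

♜ ♞ ♝ ♛ ♚ ♝ ♞ ♜
♟ ♟ ♟ ♟ ♟ ♟ · ·
· · · · · · · ♟
· · · · · · ♟ ·
· · · ♙ · · ♙ ·
· · · · · · · ·
♙ ♙ ♙ · ♙ ♙ · ♙
♖ ♘ ♗ ♕ ♔ ♗ ♘ ♖



  a b c d e f g h
  ─────────────────
8│♜ ♞ ♝ ♛ ♚ ♝ ♞ ♜│8
7│♟ ♟ ♟ ♟ ♟ ♟ · ·│7
6│· · · · · · · ♟│6
5│· · · · · · ♟ ·│5
4│· · · ♙ · · ♙ ·│4
3│· · · · · · · ·│3
2│♙ ♙ ♙ · ♙ ♙ · ♙│2
1│♖ ♘ ♗ ♕ ♔ ♗ ♘ ♖│1
  ─────────────────
  a b c d e f g h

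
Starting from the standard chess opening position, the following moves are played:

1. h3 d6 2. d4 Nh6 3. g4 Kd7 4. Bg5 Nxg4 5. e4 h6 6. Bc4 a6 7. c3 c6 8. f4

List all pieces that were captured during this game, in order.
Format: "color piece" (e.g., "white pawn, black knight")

Tracking captures:
  Nxg4: captured white pawn

white pawn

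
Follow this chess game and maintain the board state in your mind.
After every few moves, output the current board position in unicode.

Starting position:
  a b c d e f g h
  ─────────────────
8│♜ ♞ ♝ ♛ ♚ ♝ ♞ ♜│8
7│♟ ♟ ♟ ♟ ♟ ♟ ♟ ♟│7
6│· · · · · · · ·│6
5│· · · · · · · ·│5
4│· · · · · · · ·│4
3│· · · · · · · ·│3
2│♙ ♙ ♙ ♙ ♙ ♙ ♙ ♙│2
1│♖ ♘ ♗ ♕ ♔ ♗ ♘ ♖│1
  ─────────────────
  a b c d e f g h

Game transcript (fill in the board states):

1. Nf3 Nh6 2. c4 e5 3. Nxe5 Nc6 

  a b c d e f g h
  ─────────────────
8│♜ · ♝ ♛ ♚ ♝ · ♜│8
7│♟ ♟ ♟ ♟ · ♟ ♟ ♟│7
6│· · ♞ · · · · ♞│6
5│· · · · ♘ · · ·│5
4│· · ♙ · · · · ·│4
3│· · · · · · · ·│3
2│♙ ♙ · ♙ ♙ ♙ ♙ ♙│2
1│♖ ♘ ♗ ♕ ♔ ♗ · ♖│1
  ─────────────────
  a b c d e f g h

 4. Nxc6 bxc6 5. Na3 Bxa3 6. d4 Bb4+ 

  a b c d e f g h
  ─────────────────
8│♜ · ♝ ♛ ♚ · · ♜│8
7│♟ · ♟ ♟ · ♟ ♟ ♟│7
6│· · ♟ · · · · ♞│6
5│· · · · · · · ·│5
4│· ♝ ♙ ♙ · · · ·│4
3│· · · · · · · ·│3
2│♙ ♙ · · ♙ ♙ ♙ ♙│2
1│♖ · ♗ ♕ ♔ ♗ · ♖│1
  ─────────────────
  a b c d e f g h

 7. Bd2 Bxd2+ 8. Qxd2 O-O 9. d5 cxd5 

  a b c d e f g h
  ─────────────────
8│♜ · ♝ ♛ · ♜ ♚ ·│8
7│♟ · ♟ ♟ · ♟ ♟ ♟│7
6│· · · · · · · ♞│6
5│· · · ♟ · · · ·│5
4│· · ♙ · · · · ·│4
3│· · · · · · · ·│3
2│♙ ♙ · ♕ ♙ ♙ ♙ ♙│2
1│♖ · · · ♔ ♗ · ♖│1
  ─────────────────
  a b c d e f g h

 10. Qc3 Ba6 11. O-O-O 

  a b c d e f g h
  ─────────────────
8│♜ · · ♛ · ♜ ♚ ·│8
7│♟ · ♟ ♟ · ♟ ♟ ♟│7
6│♝ · · · · · · ♞│6
5│· · · ♟ · · · ·│5
4│· · ♙ · · · · ·│4
3│· · ♕ · · · · ·│3
2│♙ ♙ · · ♙ ♙ ♙ ♙│2
1│· · ♔ ♖ · ♗ · ♖│1
  ─────────────────
  a b c d e f g h


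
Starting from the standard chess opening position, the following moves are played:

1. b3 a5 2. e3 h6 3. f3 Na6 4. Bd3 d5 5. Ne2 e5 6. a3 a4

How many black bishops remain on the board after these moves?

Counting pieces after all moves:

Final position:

  a b c d e f g h
  ─────────────────
8│♜ · ♝ ♛ ♚ ♝ ♞ ♜│8
7│· ♟ ♟ · · ♟ ♟ ·│7
6│♞ · · · · · · ♟│6
5│· · · ♟ ♟ · · ·│5
4│♟ · · · · · · ·│4
3│♙ ♙ · ♗ ♙ ♙ · ·│3
2│· · ♙ ♙ ♘ · ♙ ♙│2
1│♖ ♘ ♗ ♕ ♔ · · ♖│1
  ─────────────────
  a b c d e f g h


2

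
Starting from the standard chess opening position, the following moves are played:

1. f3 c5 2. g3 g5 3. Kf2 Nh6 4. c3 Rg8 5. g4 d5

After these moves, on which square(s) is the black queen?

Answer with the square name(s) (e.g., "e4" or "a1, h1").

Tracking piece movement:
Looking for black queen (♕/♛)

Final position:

  a b c d e f g h
  ─────────────────
8│♜ ♞ ♝ ♛ ♚ ♝ ♜ ·│8
7│♟ ♟ · · ♟ ♟ · ♟│7
6│· · · · · · · ♞│6
5│· · ♟ ♟ · · ♟ ·│5
4│· · · · · · ♙ ·│4
3│· · ♙ · · ♙ · ·│3
2│♙ ♙ · ♙ ♙ ♔ · ♙│2
1│♖ ♘ ♗ ♕ · ♗ ♘ ♖│1
  ─────────────────
  a b c d e f g h


d8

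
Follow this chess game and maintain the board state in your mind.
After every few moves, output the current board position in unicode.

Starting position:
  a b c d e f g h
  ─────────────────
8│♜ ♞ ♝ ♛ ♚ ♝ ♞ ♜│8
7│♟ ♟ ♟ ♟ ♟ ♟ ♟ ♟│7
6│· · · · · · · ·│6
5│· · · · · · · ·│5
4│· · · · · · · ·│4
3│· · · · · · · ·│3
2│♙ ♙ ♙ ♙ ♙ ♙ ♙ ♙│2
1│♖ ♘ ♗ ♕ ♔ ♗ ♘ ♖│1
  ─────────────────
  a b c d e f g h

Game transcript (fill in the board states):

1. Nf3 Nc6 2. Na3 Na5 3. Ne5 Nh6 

  a b c d e f g h
  ─────────────────
8│♜ · ♝ ♛ ♚ ♝ · ♜│8
7│♟ ♟ ♟ ♟ ♟ ♟ ♟ ♟│7
6│· · · · · · · ♞│6
5│♞ · · · ♘ · · ·│5
4│· · · · · · · ·│4
3│♘ · · · · · · ·│3
2│♙ ♙ ♙ ♙ ♙ ♙ ♙ ♙│2
1│♖ · ♗ ♕ ♔ ♗ · ♖│1
  ─────────────────
  a b c d e f g h

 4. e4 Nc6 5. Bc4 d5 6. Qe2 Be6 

  a b c d e f g h
  ─────────────────
8│♜ · · ♛ ♚ ♝ · ♜│8
7│♟ ♟ ♟ · ♟ ♟ ♟ ♟│7
6│· · ♞ · ♝ · · ♞│6
5│· · · ♟ ♘ · · ·│5
4│· · ♗ · ♙ · · ·│4
3│♘ · · · · · · ·│3
2│♙ ♙ ♙ ♙ ♕ ♙ ♙ ♙│2
1│♖ · ♗ · ♔ · · ♖│1
  ─────────────────
  a b c d e f g h

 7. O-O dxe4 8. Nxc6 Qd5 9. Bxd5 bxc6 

  a b c d e f g h
  ─────────────────
8│♜ · · · ♚ ♝ · ♜│8
7│♟ · ♟ · ♟ ♟ ♟ ♟│7
6│· · ♟ · ♝ · · ♞│6
5│· · · ♗ · · · ·│5
4│· · · · ♟ · · ·│4
3│♘ · · · · · · ·│3
2│♙ ♙ ♙ ♙ ♕ ♙ ♙ ♙│2
1│♖ · ♗ · · ♖ ♔ ·│1
  ─────────────────
  a b c d e f g h

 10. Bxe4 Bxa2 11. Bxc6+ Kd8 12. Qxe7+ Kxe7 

  a b c d e f g h
  ─────────────────
8│♜ · · · · ♝ · ♜│8
7│♟ · ♟ · ♚ ♟ ♟ ♟│7
6│· · ♗ · · · · ♞│6
5│· · · · · · · ·│5
4│· · · · · · · ·│4
3│♘ · · · · · · ·│3
2│♝ ♙ ♙ ♙ · ♙ ♙ ♙│2
1│♖ · ♗ · · ♖ ♔ ·│1
  ─────────────────
  a b c d e f g h

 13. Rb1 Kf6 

  a b c d e f g h
  ─────────────────
8│♜ · · · · ♝ · ♜│8
7│♟ · ♟ · · ♟ ♟ ♟│7
6│· · ♗ · · ♚ · ♞│6
5│· · · · · · · ·│5
4│· · · · · · · ·│4
3│♘ · · · · · · ·│3
2│♝ ♙ ♙ ♙ · ♙ ♙ ♙│2
1│· ♖ ♗ · · ♖ ♔ ·│1
  ─────────────────
  a b c d e f g h


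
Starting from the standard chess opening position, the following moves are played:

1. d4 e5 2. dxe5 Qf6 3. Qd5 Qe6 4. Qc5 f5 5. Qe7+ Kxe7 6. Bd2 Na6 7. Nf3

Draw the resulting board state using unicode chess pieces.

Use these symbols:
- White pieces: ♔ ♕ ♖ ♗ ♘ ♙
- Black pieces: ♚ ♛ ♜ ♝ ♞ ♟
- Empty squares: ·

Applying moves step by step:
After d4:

♜ ♞ ♝ ♛ ♚ ♝ ♞ ♜
♟ ♟ ♟ ♟ ♟ ♟ ♟ ♟
· · · · · · · ·
· · · · · · · ·
· · · ♙ · · · ·
· · · · · · · ·
♙ ♙ ♙ · ♙ ♙ ♙ ♙
♖ ♘ ♗ ♕ ♔ ♗ ♘ ♖


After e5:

♜ ♞ ♝ ♛ ♚ ♝ ♞ ♜
♟ ♟ ♟ ♟ · ♟ ♟ ♟
· · · · · · · ·
· · · · ♟ · · ·
· · · ♙ · · · ·
· · · · · · · ·
♙ ♙ ♙ · ♙ ♙ ♙ ♙
♖ ♘ ♗ ♕ ♔ ♗ ♘ ♖


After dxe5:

♜ ♞ ♝ ♛ ♚ ♝ ♞ ♜
♟ ♟ ♟ ♟ · ♟ ♟ ♟
· · · · · · · ·
· · · · ♙ · · ·
· · · · · · · ·
· · · · · · · ·
♙ ♙ ♙ · ♙ ♙ ♙ ♙
♖ ♘ ♗ ♕ ♔ ♗ ♘ ♖


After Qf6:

♜ ♞ ♝ · ♚ ♝ ♞ ♜
♟ ♟ ♟ ♟ · ♟ ♟ ♟
· · · · · ♛ · ·
· · · · ♙ · · ·
· · · · · · · ·
· · · · · · · ·
♙ ♙ ♙ · ♙ ♙ ♙ ♙
♖ ♘ ♗ ♕ ♔ ♗ ♘ ♖


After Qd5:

♜ ♞ ♝ · ♚ ♝ ♞ ♜
♟ ♟ ♟ ♟ · ♟ ♟ ♟
· · · · · ♛ · ·
· · · ♕ ♙ · · ·
· · · · · · · ·
· · · · · · · ·
♙ ♙ ♙ · ♙ ♙ ♙ ♙
♖ ♘ ♗ · ♔ ♗ ♘ ♖


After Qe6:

♜ ♞ ♝ · ♚ ♝ ♞ ♜
♟ ♟ ♟ ♟ · ♟ ♟ ♟
· · · · ♛ · · ·
· · · ♕ ♙ · · ·
· · · · · · · ·
· · · · · · · ·
♙ ♙ ♙ · ♙ ♙ ♙ ♙
♖ ♘ ♗ · ♔ ♗ ♘ ♖


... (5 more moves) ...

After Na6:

♜ · ♝ · · ♝ ♞ ♜
♟ ♟ ♟ ♟ ♚ · ♟ ♟
♞ · · · ♛ · · ·
· · · · ♙ ♟ · ·
· · · · · · · ·
· · · · · · · ·
♙ ♙ ♙ ♗ ♙ ♙ ♙ ♙
♖ ♘ · · ♔ ♗ ♘ ♖


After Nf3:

♜ · ♝ · · ♝ ♞ ♜
♟ ♟ ♟ ♟ ♚ · ♟ ♟
♞ · · · ♛ · · ·
· · · · ♙ ♟ · ·
· · · · · · · ·
· · · · · ♘ · ·
♙ ♙ ♙ ♗ ♙ ♙ ♙ ♙
♖ ♘ · · ♔ ♗ · ♖



  a b c d e f g h
  ─────────────────
8│♜ · ♝ · · ♝ ♞ ♜│8
7│♟ ♟ ♟ ♟ ♚ · ♟ ♟│7
6│♞ · · · ♛ · · ·│6
5│· · · · ♙ ♟ · ·│5
4│· · · · · · · ·│4
3│· · · · · ♘ · ·│3
2│♙ ♙ ♙ ♗ ♙ ♙ ♙ ♙│2
1│♖ ♘ · · ♔ ♗ · ♖│1
  ─────────────────
  a b c d e f g h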